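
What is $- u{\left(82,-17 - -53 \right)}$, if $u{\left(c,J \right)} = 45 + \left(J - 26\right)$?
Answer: $-55$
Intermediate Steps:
$u{\left(c,J \right)} = 19 + J$ ($u{\left(c,J \right)} = 45 + \left(-26 + J\right) = 19 + J$)
$- u{\left(82,-17 - -53 \right)} = - (19 - -36) = - (19 + \left(-17 + 53\right)) = - (19 + 36) = \left(-1\right) 55 = -55$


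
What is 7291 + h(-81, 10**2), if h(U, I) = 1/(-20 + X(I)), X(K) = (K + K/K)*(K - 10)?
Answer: 66129371/9070 ≈ 7291.0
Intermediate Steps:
X(K) = (1 + K)*(-10 + K) (X(K) = (K + 1)*(-10 + K) = (1 + K)*(-10 + K))
h(U, I) = 1/(-30 + I**2 - 9*I) (h(U, I) = 1/(-20 + (-10 + I**2 - 9*I)) = 1/(-30 + I**2 - 9*I))
7291 + h(-81, 10**2) = 7291 + 1/(-30 + (10**2)**2 - 9*10**2) = 7291 + 1/(-30 + 100**2 - 9*100) = 7291 + 1/(-30 + 10000 - 900) = 7291 + 1/9070 = 66129371/9070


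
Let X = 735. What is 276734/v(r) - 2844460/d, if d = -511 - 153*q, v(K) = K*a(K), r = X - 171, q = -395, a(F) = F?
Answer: -111028542493/2382698088 ≈ -46.598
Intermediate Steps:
r = 564 (r = 735 - 171 = 564)
v(K) = K**2 (v(K) = K*K = K**2)
d = 59924 (d = -511 - 153*(-395) = -511 + 60435 = 59924)
276734/v(r) - 2844460/d = 276734/(564**2) - 2844460/59924 = 276734/318096 - 2844460*1/59924 = 276734*(1/318096) - 711115/14981 = 138367/159048 - 711115/14981 = -111028542493/2382698088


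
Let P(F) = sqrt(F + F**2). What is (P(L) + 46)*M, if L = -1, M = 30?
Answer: 1380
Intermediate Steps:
(P(L) + 46)*M = (sqrt(-(1 - 1)) + 46)*30 = (sqrt(-1*0) + 46)*30 = (sqrt(0) + 46)*30 = (0 + 46)*30 = 46*30 = 1380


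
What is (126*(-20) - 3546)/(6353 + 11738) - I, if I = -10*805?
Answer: 145626484/18091 ≈ 8049.7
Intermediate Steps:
I = -8050
(126*(-20) - 3546)/(6353 + 11738) - I = (126*(-20) - 3546)/(6353 + 11738) - 1*(-8050) = (-2520 - 3546)/18091 + 8050 = -6066*1/18091 + 8050 = -6066/18091 + 8050 = 145626484/18091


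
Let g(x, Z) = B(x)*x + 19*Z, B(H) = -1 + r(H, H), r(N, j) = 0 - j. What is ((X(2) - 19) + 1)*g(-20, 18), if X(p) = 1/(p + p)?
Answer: 1349/2 ≈ 674.50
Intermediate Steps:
r(N, j) = -j
B(H) = -1 - H
g(x, Z) = 19*Z + x*(-1 - x) (g(x, Z) = (-1 - x)*x + 19*Z = x*(-1 - x) + 19*Z = 19*Z + x*(-1 - x))
X(p) = 1/(2*p)
((X(2) - 19) + 1)*g(-20, 18) = (((1/2)/2 - 19) + 1)*(19*18 - 1*(-20)*(1 - 20)) = (((1/2)*(1/2) - 19) + 1)*(342 - 1*(-20)*(-19)) = ((1/4 - 19) + 1)*(342 - 380) = (-75/4 + 1)*(-38) = -71/4*(-38) = 1349/2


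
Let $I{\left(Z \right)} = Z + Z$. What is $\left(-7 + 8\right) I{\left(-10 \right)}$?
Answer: $-20$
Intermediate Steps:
$I{\left(Z \right)} = 2 Z$
$\left(-7 + 8\right) I{\left(-10 \right)} = \left(-7 + 8\right) 2 \left(-10\right) = 1 \left(-20\right) = -20$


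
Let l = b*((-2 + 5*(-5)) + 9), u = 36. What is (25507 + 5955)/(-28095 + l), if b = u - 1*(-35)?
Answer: -31462/29373 ≈ -1.0711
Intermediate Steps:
b = 71 (b = 36 - 1*(-35) = 36 + 35 = 71)
l = -1278 (l = 71*((-2 + 5*(-5)) + 9) = 71*((-2 - 25) + 9) = 71*(-27 + 9) = 71*(-18) = -1278)
(25507 + 5955)/(-28095 + l) = (25507 + 5955)/(-28095 - 1278) = 31462/(-29373) = 31462*(-1/29373) = -31462/29373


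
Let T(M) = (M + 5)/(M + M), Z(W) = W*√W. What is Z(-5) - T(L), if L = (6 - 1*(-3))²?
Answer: -43/81 - 5*I*√5 ≈ -0.53086 - 11.18*I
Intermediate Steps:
Z(W) = W^(3/2)
L = 81 (L = (6 + 3)² = 9² = 81)
T(M) = (5 + M)/(2*M) (T(M) = (5 + M)/((2*M)) = (5 + M)*(1/(2*M)) = (5 + M)/(2*M))
Z(-5) - T(L) = (-5)^(3/2) - (5 + 81)/(2*81) = -5*I*√5 - 86/(2*81) = -5*I*√5 - 1*43/81 = -5*I*√5 - 43/81 = -43/81 - 5*I*√5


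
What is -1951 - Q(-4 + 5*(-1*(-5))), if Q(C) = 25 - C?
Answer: -1955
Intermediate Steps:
-1951 - Q(-4 + 5*(-1*(-5))) = -1951 - (25 - (-4 + 5*(-1*(-5)))) = -1951 - (25 - (-4 + 5*5)) = -1951 - (25 - (-4 + 25)) = -1951 - (25 - 1*21) = -1951 - (25 - 21) = -1951 - 1*4 = -1951 - 4 = -1955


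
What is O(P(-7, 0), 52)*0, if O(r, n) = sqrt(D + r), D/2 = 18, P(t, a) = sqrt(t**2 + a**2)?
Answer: 0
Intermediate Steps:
P(t, a) = sqrt(a**2 + t**2)
D = 36 (D = 2*18 = 36)
O(r, n) = sqrt(36 + r)
O(P(-7, 0), 52)*0 = sqrt(36 + sqrt(0**2 + (-7)**2))*0 = sqrt(36 + sqrt(0 + 49))*0 = sqrt(36 + sqrt(49))*0 = sqrt(36 + 7)*0 = sqrt(43)*0 = 0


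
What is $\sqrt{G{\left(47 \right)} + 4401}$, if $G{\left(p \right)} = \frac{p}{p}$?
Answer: $\sqrt{4402} \approx 66.348$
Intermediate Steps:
$G{\left(p \right)} = 1$
$\sqrt{G{\left(47 \right)} + 4401} = \sqrt{1 + 4401} = \sqrt{4402}$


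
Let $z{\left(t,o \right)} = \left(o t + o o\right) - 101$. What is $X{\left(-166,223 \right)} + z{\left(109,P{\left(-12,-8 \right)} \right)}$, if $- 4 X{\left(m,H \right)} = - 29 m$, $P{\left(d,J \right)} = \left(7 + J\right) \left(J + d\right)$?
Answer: $\frac{2551}{2} \approx 1275.5$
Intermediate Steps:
$z{\left(t,o \right)} = -101 + o^{2} + o t$ ($z{\left(t,o \right)} = \left(o t + o^{2}\right) - 101 = \left(o^{2} + o t\right) - 101 = -101 + o^{2} + o t$)
$X{\left(m,H \right)} = \frac{29 m}{4}$ ($X{\left(m,H \right)} = - \frac{\left(-29\right) m}{4} = \frac{29 m}{4}$)
$X{\left(-166,223 \right)} + z{\left(109,P{\left(-12,-8 \right)} \right)} = \frac{29}{4} \left(-166\right) + \left(-101 + \left(\left(-8\right)^{2} + 7 \left(-8\right) + 7 \left(-12\right) - -96\right)^{2} + \left(\left(-8\right)^{2} + 7 \left(-8\right) + 7 \left(-12\right) - -96\right) 109\right) = - \frac{2407}{2} + \left(-101 + \left(64 - 56 - 84 + 96\right)^{2} + \left(64 - 56 - 84 + 96\right) 109\right) = - \frac{2407}{2} + \left(-101 + 20^{2} + 20 \cdot 109\right) = - \frac{2407}{2} + \left(-101 + 400 + 2180\right) = - \frac{2407}{2} + 2479 = \frac{2551}{2}$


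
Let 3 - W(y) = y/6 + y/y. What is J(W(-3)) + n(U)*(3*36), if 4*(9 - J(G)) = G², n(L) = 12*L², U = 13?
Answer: 3504503/16 ≈ 2.1903e+5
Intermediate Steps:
W(y) = 2 - y/6 (W(y) = 3 - (y/6 + y/y) = 3 - (y*(⅙) + 1) = 3 - (y/6 + 1) = 3 - (1 + y/6) = 3 + (-1 - y/6) = 2 - y/6)
J(G) = 9 - G²/4
J(W(-3)) + n(U)*(3*36) = (9 - (2 - ⅙*(-3))²/4) + (12*13²)*(3*36) = (9 - (2 + ½)²/4) + (12*169)*108 = (9 - (5/2)²/4) + 2028*108 = (9 - ¼*25/4) + 219024 = (9 - 25/16) + 219024 = 119/16 + 219024 = 3504503/16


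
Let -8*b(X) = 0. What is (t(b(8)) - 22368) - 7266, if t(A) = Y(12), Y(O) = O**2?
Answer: -29490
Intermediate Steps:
b(X) = 0 (b(X) = -1/8*0 = 0)
t(A) = 144 (t(A) = 12**2 = 144)
(t(b(8)) - 22368) - 7266 = (144 - 22368) - 7266 = -22224 - 7266 = -29490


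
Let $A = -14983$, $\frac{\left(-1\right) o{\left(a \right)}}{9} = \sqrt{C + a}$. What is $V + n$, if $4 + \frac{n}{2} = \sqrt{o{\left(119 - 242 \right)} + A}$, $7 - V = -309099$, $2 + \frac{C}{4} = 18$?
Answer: $309098 + 2 \sqrt{-14983 - 9 i \sqrt{59}} \approx 3.091 \cdot 10^{5} - 244.81 i$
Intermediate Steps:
$C = 64$ ($C = -8 + 4 \cdot 18 = -8 + 72 = 64$)
$o{\left(a \right)} = - 9 \sqrt{64 + a}$
$V = 309106$ ($V = 7 - -309099 = 7 + 309099 = 309106$)
$n = -8 + 2 \sqrt{-14983 - 9 i \sqrt{59}}$ ($n = -8 + 2 \sqrt{- 9 \sqrt{64 + \left(119 - 242\right)} - 14983} = -8 + 2 \sqrt{- 9 \sqrt{64 - 123} - 14983} = -8 + 2 \sqrt{- 9 \sqrt{-59} - 14983} = -8 + 2 \sqrt{- 9 i \sqrt{59} - 14983} = -8 + 2 \sqrt{-14983 - 9 i \sqrt{59}} \approx -7.4352 - 244.81 i$)
$V + n = 309106 - \left(8 - 2 \sqrt{-14983 - 9 i \sqrt{59}}\right) = 309098 + 2 \sqrt{-14983 - 9 i \sqrt{59}}$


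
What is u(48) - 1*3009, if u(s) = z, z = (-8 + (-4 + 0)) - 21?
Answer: -3042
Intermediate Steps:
z = -33 (z = (-8 - 4) - 21 = -12 - 21 = -33)
u(s) = -33
u(48) - 1*3009 = -33 - 1*3009 = -33 - 3009 = -3042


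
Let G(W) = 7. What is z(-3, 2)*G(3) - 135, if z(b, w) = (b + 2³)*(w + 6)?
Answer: 145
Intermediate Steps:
z(b, w) = (6 + w)*(8 + b) (z(b, w) = (b + 8)*(6 + w) = (8 + b)*(6 + w) = (6 + w)*(8 + b))
z(-3, 2)*G(3) - 135 = (48 + 6*(-3) + 8*2 - 3*2)*7 - 135 = (48 - 18 + 16 - 6)*7 - 135 = 40*7 - 135 = 280 - 135 = 145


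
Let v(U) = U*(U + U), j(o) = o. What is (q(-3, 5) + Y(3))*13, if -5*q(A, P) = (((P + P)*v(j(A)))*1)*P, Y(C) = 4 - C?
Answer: -2327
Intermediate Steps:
v(U) = 2*U² (v(U) = U*(2*U) = 2*U²)
q(A, P) = -4*A²*P²/5 (q(A, P) = -((P + P)*(2*A²))*1*P/5 = -((2*P)*(2*A²))*1*P/5 = -(4*P*A²)*1*P/5 = -4*P*A²*P/5 = -4*A²*P²/5)
(q(-3, 5) + Y(3))*13 = (-⅘*(-3)²*5² + (4 - 1*3))*13 = (-⅘*9*25 + (4 - 3))*13 = (-180 + 1)*13 = -179*13 = -2327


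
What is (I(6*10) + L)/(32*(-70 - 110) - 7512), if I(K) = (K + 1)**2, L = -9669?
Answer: 1487/3318 ≈ 0.44816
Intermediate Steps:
I(K) = (1 + K)**2
(I(6*10) + L)/(32*(-70 - 110) - 7512) = ((1 + 6*10)**2 - 9669)/(32*(-70 - 110) - 7512) = ((1 + 60)**2 - 9669)/(32*(-180) - 7512) = (61**2 - 9669)/(-5760 - 7512) = (3721 - 9669)/(-13272) = -5948*(-1/13272) = 1487/3318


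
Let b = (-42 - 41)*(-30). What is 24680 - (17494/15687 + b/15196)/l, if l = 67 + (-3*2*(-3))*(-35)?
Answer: 1656123714347567/67103872038 ≈ 24680.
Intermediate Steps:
b = 2490 (b = -83*(-30) = 2490)
l = -563 (l = 67 - 6*(-3)*(-35) = 67 + 18*(-35) = 67 - 630 = -563)
24680 - (17494/15687 + b/15196)/l = 24680 - (17494/15687 + 2490/15196)/(-563) = 24680 - (17494*(1/15687) + 2490*(1/15196))*(-1)/563 = 24680 - (17494/15687 + 1245/7598)*(-1)/563 = 24680 - 152449727*(-1)/(119189826*563) = 24680 - 1*(-152449727/67103872038) = 24680 + 152449727/67103872038 = 1656123714347567/67103872038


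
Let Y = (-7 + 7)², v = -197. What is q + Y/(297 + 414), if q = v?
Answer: -197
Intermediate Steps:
q = -197
Y = 0 (Y = 0² = 0)
q + Y/(297 + 414) = -197 + 0/(297 + 414) = -197 + 0/711 = -197 + 0*(1/711) = -197 + 0 = -197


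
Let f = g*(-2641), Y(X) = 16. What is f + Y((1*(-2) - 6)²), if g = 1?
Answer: -2625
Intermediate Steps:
f = -2641 (f = 1*(-2641) = -2641)
f + Y((1*(-2) - 6)²) = -2641 + 16 = -2625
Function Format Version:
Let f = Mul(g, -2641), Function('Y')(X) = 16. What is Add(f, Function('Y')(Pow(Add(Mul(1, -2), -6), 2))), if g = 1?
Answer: -2625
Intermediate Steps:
f = -2641 (f = Mul(1, -2641) = -2641)
Add(f, Function('Y')(Pow(Add(Mul(1, -2), -6), 2))) = Add(-2641, 16) = -2625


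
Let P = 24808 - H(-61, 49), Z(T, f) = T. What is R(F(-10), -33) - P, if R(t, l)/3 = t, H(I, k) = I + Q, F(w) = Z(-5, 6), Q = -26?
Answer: -24910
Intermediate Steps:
F(w) = -5
H(I, k) = -26 + I (H(I, k) = I - 26 = -26 + I)
R(t, l) = 3*t
P = 24895 (P = 24808 - (-26 - 61) = 24808 - 1*(-87) = 24808 + 87 = 24895)
R(F(-10), -33) - P = 3*(-5) - 1*24895 = -15 - 24895 = -24910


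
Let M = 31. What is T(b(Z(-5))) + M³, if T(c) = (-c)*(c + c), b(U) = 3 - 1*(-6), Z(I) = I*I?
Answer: 29629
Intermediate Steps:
Z(I) = I²
b(U) = 9 (b(U) = 3 + 6 = 9)
T(c) = -2*c² (T(c) = (-c)*(2*c) = -2*c²)
T(b(Z(-5))) + M³ = -2*9² + 31³ = -2*81 + 29791 = -162 + 29791 = 29629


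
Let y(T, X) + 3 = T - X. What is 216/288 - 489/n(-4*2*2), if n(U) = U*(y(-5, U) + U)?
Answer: -393/128 ≈ -3.0703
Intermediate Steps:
y(T, X) = -3 + T - X (y(T, X) = -3 + (T - X) = -3 + T - X)
n(U) = -8*U (n(U) = U*((-3 - 5 - U) + U) = U*((-8 - U) + U) = U*(-8) = -8*U)
216/288 - 489/n(-4*2*2) = 216/288 - 489/((-8*(-4*2)*2)) = 216*(1/288) - 489/((-(-64)*2)) = 3/4 - 489/((-8*(-16))) = 3/4 - 489/128 = -393/128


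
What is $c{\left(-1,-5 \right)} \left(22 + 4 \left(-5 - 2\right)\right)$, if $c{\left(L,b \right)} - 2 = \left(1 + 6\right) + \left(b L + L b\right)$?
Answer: $-114$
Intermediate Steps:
$c{\left(L,b \right)} = 9 + 2 L b$ ($c{\left(L,b \right)} = 2 + \left(\left(1 + 6\right) + \left(b L + L b\right)\right) = 2 + \left(7 + \left(L b + L b\right)\right) = 2 + \left(7 + 2 L b\right) = 9 + 2 L b$)
$c{\left(-1,-5 \right)} \left(22 + 4 \left(-5 - 2\right)\right) = \left(9 + 2 \left(-1\right) \left(-5\right)\right) \left(22 + 4 \left(-5 - 2\right)\right) = \left(9 + 10\right) \left(22 + 4 \left(-7\right)\right) = 19 \left(22 - 28\right) = 19 \left(-6\right) = -114$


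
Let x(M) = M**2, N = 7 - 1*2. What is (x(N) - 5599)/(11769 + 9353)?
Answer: -2787/10561 ≈ -0.26390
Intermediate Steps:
N = 5 (N = 7 - 2 = 5)
(x(N) - 5599)/(11769 + 9353) = (5**2 - 5599)/(11769 + 9353) = (25 - 5599)/21122 = -5574*1/21122 = -2787/10561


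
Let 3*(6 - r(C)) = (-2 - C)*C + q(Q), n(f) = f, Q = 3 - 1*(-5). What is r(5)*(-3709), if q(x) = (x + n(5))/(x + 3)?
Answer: -704710/11 ≈ -64065.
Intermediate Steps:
Q = 8 (Q = 3 + 5 = 8)
q(x) = (5 + x)/(3 + x) (q(x) = (x + 5)/(x + 3) = (5 + x)/(3 + x))
r(C) = 185/33 - C*(-2 - C)/3 (r(C) = 6 - ((-2 - C)*C + (5 + 8)/(3 + 8))/3 = 6 - (C*(-2 - C) + 13/11)/3 = 6 - (13/11 + C*(-2 - C))/3 = 6 + (-13/33 - C*(-2 - C)/3) = 185/33 - C*(-2 - C)/3)
r(5)*(-3709) = (185/33 + (1/3)*5**2 + (2/3)*5)*(-3709) = (185/33 + (1/3)*25 + 10/3)*(-3709) = (185/33 + 25/3 + 10/3)*(-3709) = (190/11)*(-3709) = -704710/11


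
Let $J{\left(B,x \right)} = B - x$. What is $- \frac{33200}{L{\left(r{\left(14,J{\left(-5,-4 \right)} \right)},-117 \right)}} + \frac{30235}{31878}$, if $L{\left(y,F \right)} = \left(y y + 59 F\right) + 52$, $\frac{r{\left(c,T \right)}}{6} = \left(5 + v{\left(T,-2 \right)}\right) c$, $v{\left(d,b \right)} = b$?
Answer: $\frac{654553855}{1805984334} \approx 0.36244$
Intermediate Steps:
$r{\left(c,T \right)} = 18 c$ ($r{\left(c,T \right)} = 6 \left(5 - 2\right) c = 6 \cdot 3 c = 18 c$)
$L{\left(y,F \right)} = 52 + y^{2} + 59 F$ ($L{\left(y,F \right)} = \left(y^{2} + 59 F\right) + 52 = 52 + y^{2} + 59 F$)
$- \frac{33200}{L{\left(r{\left(14,J{\left(-5,-4 \right)} \right)},-117 \right)}} + \frac{30235}{31878} = - \frac{33200}{52 + \left(18 \cdot 14\right)^{2} + 59 \left(-117\right)} + \frac{30235}{31878} = - \frac{33200}{52 + 252^{2} - 6903} + 30235 \cdot \frac{1}{31878} = - \frac{33200}{52 + 63504 - 6903} + \frac{30235}{31878} = - \frac{33200}{56653} + \frac{30235}{31878} = \frac{654553855}{1805984334}$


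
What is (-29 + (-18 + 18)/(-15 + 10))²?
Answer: 841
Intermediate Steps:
(-29 + (-18 + 18)/(-15 + 10))² = (-29 + 0/(-5))² = (-29 + 0*(-⅕))² = (-29 + 0)² = (-29)² = 841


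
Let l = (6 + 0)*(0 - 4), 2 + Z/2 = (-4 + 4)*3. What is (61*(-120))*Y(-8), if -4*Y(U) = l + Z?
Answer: -51240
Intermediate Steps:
Z = -4 (Z = -4 + 2*((-4 + 4)*3) = -4 + 2*(0*3) = -4 + 2*0 = -4 + 0 = -4)
l = -24 (l = 6*(-4) = -24)
Y(U) = 7 (Y(U) = -(-24 - 4)/4 = -¼*(-28) = 7)
(61*(-120))*Y(-8) = (61*(-120))*7 = -7320*7 = -51240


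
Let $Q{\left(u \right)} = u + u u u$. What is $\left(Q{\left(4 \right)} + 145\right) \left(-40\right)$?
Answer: $-8520$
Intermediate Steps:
$Q{\left(u \right)} = u + u^{3}$ ($Q{\left(u \right)} = u + u u^{2} = u + u^{3}$)
$\left(Q{\left(4 \right)} + 145\right) \left(-40\right) = \left(\left(4 + 4^{3}\right) + 145\right) \left(-40\right) = \left(\left(4 + 64\right) + 145\right) \left(-40\right) = \left(68 + 145\right) \left(-40\right) = 213 \left(-40\right) = -8520$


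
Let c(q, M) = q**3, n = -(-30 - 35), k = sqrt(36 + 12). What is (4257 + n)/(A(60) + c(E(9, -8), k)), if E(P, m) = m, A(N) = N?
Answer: -2161/226 ≈ -9.5620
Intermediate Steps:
k = 4*sqrt(3) (k = sqrt(48) = 4*sqrt(3) ≈ 6.9282)
n = 65 (n = -1*(-65) = 65)
(4257 + n)/(A(60) + c(E(9, -8), k)) = (4257 + 65)/(60 + (-8)**3) = 4322/(60 - 512) = 4322/(-452) = 4322*(-1/452) = -2161/226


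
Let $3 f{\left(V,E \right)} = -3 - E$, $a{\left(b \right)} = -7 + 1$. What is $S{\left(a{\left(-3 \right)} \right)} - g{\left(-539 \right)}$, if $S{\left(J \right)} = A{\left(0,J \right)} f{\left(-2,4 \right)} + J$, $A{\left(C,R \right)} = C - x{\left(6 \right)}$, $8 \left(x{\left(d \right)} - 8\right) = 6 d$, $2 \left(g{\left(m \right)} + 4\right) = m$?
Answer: $\frac{890}{3} \approx 296.67$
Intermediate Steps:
$a{\left(b \right)} = -6$
$g{\left(m \right)} = -4 + \frac{m}{2}$
$x{\left(d \right)} = 8 + \frac{3 d}{4}$ ($x{\left(d \right)} = 8 + \frac{6 d}{8} = 8 + \frac{3 d}{4}$)
$f{\left(V,E \right)} = -1 - \frac{E}{3}$ ($f{\left(V,E \right)} = \frac{-3 - E}{3} = -1 - \frac{E}{3}$)
$A{\left(C,R \right)} = - \frac{25}{2} + C$ ($A{\left(C,R \right)} = C - \left(8 + \frac{3}{4} \cdot 6\right) = C - \left(8 + \frac{9}{2}\right) = C - \frac{25}{2} = - \frac{25}{2} + C$)
$S{\left(J \right)} = \frac{175}{6} + J$ ($S{\left(J \right)} = \left(- \frac{25}{2} + 0\right) \left(-1 - \frac{4}{3}\right) + J = - \frac{25 \left(-1 - \frac{4}{3}\right)}{2} + J = \left(- \frac{25}{2}\right) \left(- \frac{7}{3}\right) + J = \frac{175}{6} + J$)
$S{\left(a{\left(-3 \right)} \right)} - g{\left(-539 \right)} = \left(\frac{175}{6} - 6\right) - \left(-4 + \frac{1}{2} \left(-539\right)\right) = \frac{139}{6} - \left(-4 - \frac{539}{2}\right) = \frac{139}{6} - - \frac{547}{2} = \frac{139}{6} + \frac{547}{2} = \frac{890}{3}$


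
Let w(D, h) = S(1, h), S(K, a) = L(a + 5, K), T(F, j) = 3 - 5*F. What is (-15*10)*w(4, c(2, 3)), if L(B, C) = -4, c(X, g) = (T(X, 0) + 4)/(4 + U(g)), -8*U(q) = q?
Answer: 600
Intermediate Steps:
U(q) = -q/8
c(X, g) = (7 - 5*X)/(4 - g/8) (c(X, g) = ((3 - 5*X) + 4)/(4 - g/8) = (7 - 5*X)/(4 - g/8))
S(K, a) = -4
w(D, h) = -4
(-15*10)*w(4, c(2, 3)) = -15*10*(-4) = -150*(-4) = 600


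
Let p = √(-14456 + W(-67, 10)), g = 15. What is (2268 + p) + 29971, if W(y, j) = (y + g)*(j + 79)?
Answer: 32239 + 2*I*√4771 ≈ 32239.0 + 138.14*I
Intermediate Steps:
W(y, j) = (15 + y)*(79 + j) (W(y, j) = (y + 15)*(j + 79) = (15 + y)*(79 + j))
p = 2*I*√4771 (p = √(-14456 + (1185 + 15*10 + 79*(-67) + 10*(-67))) = √(-14456 + (1185 + 150 - 5293 - 670)) = √(-14456 - 4628) = √(-19084) = 2*I*√4771 ≈ 138.14*I)
(2268 + p) + 29971 = (2268 + 2*I*√4771) + 29971 = 32239 + 2*I*√4771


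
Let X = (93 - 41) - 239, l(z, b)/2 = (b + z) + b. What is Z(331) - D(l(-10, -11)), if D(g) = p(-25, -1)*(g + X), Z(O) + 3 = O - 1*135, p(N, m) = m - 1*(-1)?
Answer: 193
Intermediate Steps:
l(z, b) = 2*z + 4*b (l(z, b) = 2*((b + z) + b) = 2*(z + 2*b) = 2*z + 4*b)
p(N, m) = 1 + m (p(N, m) = m + 1 = 1 + m)
X = -187 (X = 52 - 239 = -187)
Z(O) = -138 + O (Z(O) = -3 + (O - 1*135) = -3 + (O - 135) = -3 + (-135 + O) = -138 + O)
D(g) = 0 (D(g) = (1 - 1)*(g - 187) = 0*(-187 + g) = 0)
Z(331) - D(l(-10, -11)) = (-138 + 331) - 1*0 = 193 + 0 = 193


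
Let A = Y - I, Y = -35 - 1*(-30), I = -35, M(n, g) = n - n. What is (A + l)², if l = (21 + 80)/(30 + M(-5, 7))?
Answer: 1002001/900 ≈ 1113.3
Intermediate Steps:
M(n, g) = 0
Y = -5 (Y = -35 + 30 = -5)
A = 30 (A = -5 - 1*(-35) = -5 + 35 = 30)
l = 101/30 (l = (21 + 80)/(30 + 0) = 101/30 ≈ 3.3667)
(A + l)² = (30 + 101/30)² = (1001/30)² = 1002001/900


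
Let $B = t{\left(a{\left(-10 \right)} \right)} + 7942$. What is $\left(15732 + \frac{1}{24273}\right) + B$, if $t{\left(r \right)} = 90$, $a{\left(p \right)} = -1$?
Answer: $\frac{576823573}{24273} \approx 23764.0$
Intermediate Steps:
$B = 8032$ ($B = 90 + 7942 = 8032$)
$\left(15732 + \frac{1}{24273}\right) + B = \left(15732 + \frac{1}{24273}\right) + 8032 = \frac{381862837}{24273} + 8032 = \frac{576823573}{24273}$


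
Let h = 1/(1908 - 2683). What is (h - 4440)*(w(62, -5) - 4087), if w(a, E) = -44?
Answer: 14214775131/775 ≈ 1.8342e+7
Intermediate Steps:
h = -1/775 (h = 1/(-775) = -1/775 ≈ -0.0012903)
(h - 4440)*(w(62, -5) - 4087) = (-1/775 - 4440)*(-44 - 4087) = -3441001/775*(-4131) = 14214775131/775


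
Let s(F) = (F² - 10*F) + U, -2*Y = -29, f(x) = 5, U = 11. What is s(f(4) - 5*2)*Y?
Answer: 1247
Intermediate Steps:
Y = 29/2 (Y = -½*(-29) = 29/2 ≈ 14.500)
s(F) = 11 + F² - 10*F (s(F) = (F² - 10*F) + 11 = 11 + F² - 10*F)
s(f(4) - 5*2)*Y = (11 + (5 - 5*2)² - 10*(5 - 5*2))*(29/2) = (11 + (5 - 10)² - 10*(5 - 10))*(29/2) = (11 + (-5)² - 10*(-5))*(29/2) = (11 + 25 + 50)*(29/2) = 86*(29/2) = 1247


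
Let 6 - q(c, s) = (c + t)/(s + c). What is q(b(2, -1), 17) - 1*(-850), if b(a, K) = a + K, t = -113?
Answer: 7760/9 ≈ 862.22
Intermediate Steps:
b(a, K) = K + a
q(c, s) = 6 - (-113 + c)/(c + s) (q(c, s) = 6 - (c - 113)/(s + c) = 6 - (-113 + c)/(c + s))
q(b(2, -1), 17) - 1*(-850) = (113 + 5*(-1 + 2) + 6*17)/((-1 + 2) + 17) - 1*(-850) = (113 + 5*1 + 102)/(1 + 17) + 850 = (113 + 5 + 102)/18 + 850 = (1/18)*220 + 850 = 110/9 + 850 = 7760/9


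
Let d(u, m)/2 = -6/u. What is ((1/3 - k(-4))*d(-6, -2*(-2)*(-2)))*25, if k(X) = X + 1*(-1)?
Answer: 800/3 ≈ 266.67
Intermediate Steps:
k(X) = -1 + X (k(X) = X - 1 = -1 + X)
d(u, m) = -12/u (d(u, m) = 2*(-6/u) = -12/u)
((1/3 - k(-4))*d(-6, -2*(-2)*(-2)))*25 = ((1/3 - (-1 - 4))*(-12/(-6)))*25 = ((⅓ - 1*(-5))*(-12*(-⅙)))*25 = ((⅓ + 5)*2)*25 = ((16/3)*2)*25 = (32/3)*25 = 800/3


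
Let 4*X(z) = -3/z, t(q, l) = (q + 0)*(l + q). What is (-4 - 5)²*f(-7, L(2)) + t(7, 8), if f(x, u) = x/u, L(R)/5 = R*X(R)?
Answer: 1281/5 ≈ 256.20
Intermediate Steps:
t(q, l) = q*(l + q)
X(z) = -3/(4*z) (X(z) = (-3/z)/4 = -3/(4*z))
L(R) = -15/4 (L(R) = 5*(R*(-3/(4*R))) = 5*(-¾) = -15/4)
(-4 - 5)²*f(-7, L(2)) + t(7, 8) = (-4 - 5)²*(-7/(-15/4)) + 7*(8 + 7) = (-9)²*(-7*(-4/15)) + 7*15 = 81*(28/15) + 105 = 756/5 + 105 = 1281/5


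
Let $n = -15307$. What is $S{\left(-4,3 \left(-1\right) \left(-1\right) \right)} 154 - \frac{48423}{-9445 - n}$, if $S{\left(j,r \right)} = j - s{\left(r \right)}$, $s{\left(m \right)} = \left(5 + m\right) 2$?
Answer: $- \frac{6034461}{1954} \approx -3088.3$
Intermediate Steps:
$s{\left(m \right)} = 10 + 2 m$
$S{\left(j,r \right)} = -10 + j - 2 r$ ($S{\left(j,r \right)} = j - \left(10 + 2 r\right) = -10 + j - 2 r$)
$S{\left(-4,3 \left(-1\right) \left(-1\right) \right)} 154 - \frac{48423}{-9445 - n} = \left(-10 - 4 - 2 \cdot 3 \left(-1\right) \left(-1\right)\right) 154 - \frac{48423}{-9445 - -15307} = \left(-10 - 4 - 2 \left(\left(-3\right) \left(-1\right)\right)\right) 154 - \frac{48423}{-9445 + 15307} = \left(-10 - 4 - 6\right) 154 - \frac{48423}{5862} = \left(-10 - 4 - 6\right) 154 - 48423 \cdot \frac{1}{5862} = \left(-20\right) 154 - \frac{16141}{1954} = -3080 - \frac{16141}{1954} = - \frac{6034461}{1954}$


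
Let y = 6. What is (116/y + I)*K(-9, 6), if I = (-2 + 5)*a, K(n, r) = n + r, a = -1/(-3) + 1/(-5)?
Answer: -296/5 ≈ -59.200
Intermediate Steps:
a = 2/15 (a = -1*(-⅓) + 1*(-⅕) = ⅓ - ⅕ = 2/15 ≈ 0.13333)
I = ⅖ (I = (-2 + 5)*(2/15) = 3*(2/15) = ⅖ ≈ 0.40000)
(116/y + I)*K(-9, 6) = (116/6 + ⅖)*(-9 + 6) = (116*(⅙) + ⅖)*(-3) = (58/3 + ⅖)*(-3) = (296/15)*(-3) = -296/5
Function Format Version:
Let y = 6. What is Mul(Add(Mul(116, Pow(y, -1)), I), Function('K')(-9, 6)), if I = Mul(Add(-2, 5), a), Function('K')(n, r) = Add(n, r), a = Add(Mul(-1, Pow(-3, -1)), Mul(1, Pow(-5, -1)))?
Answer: Rational(-296, 5) ≈ -59.200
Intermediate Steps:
a = Rational(2, 15) (a = Add(Mul(-1, Rational(-1, 3)), Mul(1, Rational(-1, 5))) = Add(Rational(1, 3), Rational(-1, 5)) = Rational(2, 15) ≈ 0.13333)
I = Rational(2, 5) (I = Mul(Add(-2, 5), Rational(2, 15)) = Mul(3, Rational(2, 15)) = Rational(2, 5) ≈ 0.40000)
Mul(Add(Mul(116, Pow(y, -1)), I), Function('K')(-9, 6)) = Mul(Add(Mul(116, Pow(6, -1)), Rational(2, 5)), Add(-9, 6)) = Mul(Add(Mul(116, Rational(1, 6)), Rational(2, 5)), -3) = Mul(Add(Rational(58, 3), Rational(2, 5)), -3) = Mul(Rational(296, 15), -3) = Rational(-296, 5)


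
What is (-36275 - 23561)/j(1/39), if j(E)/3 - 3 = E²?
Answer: -1083459/163 ≈ -6647.0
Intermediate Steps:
j(E) = 9 + 3*E²
(-36275 - 23561)/j(1/39) = (-36275 - 23561)/(9 + 3*(1/39)²) = -59836/(9 + 3*(1/39)²) = -59836/(9 + 3*(1/1521)) = -59836/(9 + 1/507) = -59836/4564/507 = -59836*507/4564 = -1083459/163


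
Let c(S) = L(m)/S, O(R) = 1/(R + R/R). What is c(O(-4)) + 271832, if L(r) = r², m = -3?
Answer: 271805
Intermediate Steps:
O(R) = 1/(1 + R) (O(R) = 1/(R + 1) = 1/(1 + R))
c(S) = 9/S (c(S) = (-3)²/S = 9/S)
c(O(-4)) + 271832 = 9/(1/(1 - 4)) + 271832 = 9/(1/(-3)) + 271832 = 9/(-⅓) + 271832 = 9*(-3) + 271832 = -27 + 271832 = 271805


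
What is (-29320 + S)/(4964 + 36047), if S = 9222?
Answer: -20098/41011 ≈ -0.49006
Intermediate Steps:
(-29320 + S)/(4964 + 36047) = (-29320 + 9222)/(4964 + 36047) = -20098/41011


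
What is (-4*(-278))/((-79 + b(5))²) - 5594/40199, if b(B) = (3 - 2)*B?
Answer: 3517136/55032431 ≈ 0.063910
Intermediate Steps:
b(B) = B (b(B) = 1*B = B)
(-4*(-278))/((-79 + b(5))²) - 5594/40199 = (-4*(-278))/((-79 + 5)²) - 5594/40199 = 1112/((-74)²) - 5594*1/40199 = 1112/5476 - 5594/40199 = 1112*(1/5476) - 5594/40199 = 278/1369 - 5594/40199 = 3517136/55032431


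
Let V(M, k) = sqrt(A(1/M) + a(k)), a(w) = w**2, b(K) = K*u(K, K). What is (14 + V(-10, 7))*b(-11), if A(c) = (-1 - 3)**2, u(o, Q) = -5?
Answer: 770 + 55*sqrt(65) ≈ 1213.4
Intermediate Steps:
b(K) = -5*K (b(K) = K*(-5) = -5*K)
A(c) = 16 (A(c) = (-4)**2 = 16)
V(M, k) = sqrt(16 + k**2)
(14 + V(-10, 7))*b(-11) = (14 + sqrt(16 + 7**2))*(-5*(-11)) = (14 + sqrt(16 + 49))*55 = (14 + sqrt(65))*55 = 770 + 55*sqrt(65)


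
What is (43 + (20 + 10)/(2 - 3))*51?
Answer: 663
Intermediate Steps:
(43 + (20 + 10)/(2 - 3))*51 = (43 + 30/(-1))*51 = (43 + 30*(-1))*51 = (43 - 30)*51 = 13*51 = 663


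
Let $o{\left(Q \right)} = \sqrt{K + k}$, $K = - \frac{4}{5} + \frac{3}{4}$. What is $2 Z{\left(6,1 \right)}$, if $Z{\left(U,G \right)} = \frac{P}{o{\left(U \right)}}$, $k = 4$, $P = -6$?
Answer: $- \frac{24 \sqrt{395}}{79} \approx -6.0379$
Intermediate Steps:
$K = - \frac{1}{20}$ ($K = \left(-4\right) \frac{1}{5} + 3 \cdot \frac{1}{4} = - \frac{4}{5} + \frac{3}{4} = - \frac{1}{20} \approx -0.05$)
$o{\left(Q \right)} = \frac{\sqrt{395}}{10}$ ($o{\left(Q \right)} = \sqrt{- \frac{1}{20} + 4} = \sqrt{\frac{79}{20}} = \frac{\sqrt{395}}{10}$)
$Z{\left(U,G \right)} = - \frac{12 \sqrt{395}}{79}$ ($Z{\left(U,G \right)} = - \frac{6}{\frac{1}{10} \sqrt{395}} = - 6 \frac{2 \sqrt{395}}{79} = - \frac{12 \sqrt{395}}{79}$)
$2 Z{\left(6,1 \right)} = 2 \left(- \frac{12 \sqrt{395}}{79}\right) = - \frac{24 \sqrt{395}}{79}$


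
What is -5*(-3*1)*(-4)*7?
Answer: -420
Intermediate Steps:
-5*(-3*1)*(-4)*7 = -(-15)*(-4)*7 = -5*12*7 = -60*7 = -420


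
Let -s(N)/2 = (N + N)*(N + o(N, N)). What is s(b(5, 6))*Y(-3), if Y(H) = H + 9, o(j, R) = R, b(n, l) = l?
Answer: -1728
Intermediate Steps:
Y(H) = 9 + H
s(N) = -8*N² (s(N) = -2*(N + N)*(N + N) = -2*2*N*2*N = -8*N²)
s(b(5, 6))*Y(-3) = (-8*6²)*(9 - 3) = -8*36*6 = -288*6 = -1728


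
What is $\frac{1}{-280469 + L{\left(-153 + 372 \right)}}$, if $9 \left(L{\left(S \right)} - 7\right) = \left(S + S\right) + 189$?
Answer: $- \frac{3}{841177} \approx -3.5664 \cdot 10^{-6}$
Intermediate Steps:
$L{\left(S \right)} = 28 + \frac{2 S}{9}$ ($L{\left(S \right)} = 7 + \frac{\left(S + S\right) + 189}{9} = 7 + \frac{2 S + 189}{9} = 7 + \frac{189 + 2 S}{9} = 7 + \left(21 + \frac{2 S}{9}\right) = 28 + \frac{2 S}{9}$)
$\frac{1}{-280469 + L{\left(-153 + 372 \right)}} = \frac{1}{-280469 + \left(28 + \frac{2 \left(-153 + 372\right)}{9}\right)} = \frac{1}{-280469 + \left(28 + \frac{2}{9} \cdot 219\right)} = \frac{1}{-280469 + \left(28 + \frac{146}{3}\right)} = \frac{1}{-280469 + \frac{230}{3}} = \frac{1}{- \frac{841177}{3}} = - \frac{3}{841177}$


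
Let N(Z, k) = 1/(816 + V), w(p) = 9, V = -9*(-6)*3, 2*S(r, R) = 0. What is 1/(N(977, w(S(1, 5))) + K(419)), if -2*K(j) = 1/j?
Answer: -204891/35 ≈ -5854.0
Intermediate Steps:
S(r, R) = 0 (S(r, R) = (½)*0 = 0)
V = 162 (V = 54*3 = 162)
K(j) = -1/(2*j)
N(Z, k) = 1/978 (N(Z, k) = 1/(816 + 162) = 1/978)
1/(N(977, w(S(1, 5))) + K(419)) = 1/(1/978 - ½/419) = 1/(1/978 - ½*1/419) = 1/(1/978 - 1/838) = 1/(-35/204891) = -204891/35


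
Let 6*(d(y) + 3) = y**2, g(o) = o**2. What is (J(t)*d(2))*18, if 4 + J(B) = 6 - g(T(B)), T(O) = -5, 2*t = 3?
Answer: 966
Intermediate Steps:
t = 3/2 (t = (1/2)*3 = 3/2 ≈ 1.5000)
d(y) = -3 + y**2/6
J(B) = -23 (J(B) = -4 + (6 - 1*(-5)**2) = -4 + (6 - 1*25) = -4 + (6 - 25) = -4 - 19 = -23)
(J(t)*d(2))*18 = -23*(-3 + (1/6)*2**2)*18 = -23*(-3 + (1/6)*4)*18 = -23*(-3 + 2/3)*18 = -23*(-7/3)*18 = (161/3)*18 = 966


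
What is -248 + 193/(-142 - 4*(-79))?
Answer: -42959/174 ≈ -246.89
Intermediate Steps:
-248 + 193/(-142 - 4*(-79)) = -248 + 193/(-142 + 316) = -248 + 193/174 = -42959/174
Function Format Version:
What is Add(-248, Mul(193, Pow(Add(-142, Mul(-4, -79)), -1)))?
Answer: Rational(-42959, 174) ≈ -246.89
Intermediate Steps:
Add(-248, Mul(193, Pow(Add(-142, Mul(-4, -79)), -1))) = Add(-248, Mul(193, Pow(Add(-142, 316), -1))) = Add(-248, Mul(193, Pow(174, -1))) = Add(-248, Mul(193, Rational(1, 174))) = Add(-248, Rational(193, 174)) = Rational(-42959, 174)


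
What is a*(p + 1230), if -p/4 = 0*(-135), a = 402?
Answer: 494460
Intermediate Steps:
p = 0 (p = -0*(-135) = -4*0 = 0)
a*(p + 1230) = 402*(0 + 1230) = 402*1230 = 494460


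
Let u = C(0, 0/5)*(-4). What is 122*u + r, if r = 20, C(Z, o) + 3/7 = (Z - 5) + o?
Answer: 18684/7 ≈ 2669.1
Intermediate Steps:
C(Z, o) = -38/7 + Z + o (C(Z, o) = -3/7 + ((Z - 5) + o) = -3/7 + ((-5 + Z) + o) = -3/7 + (-5 + Z + o) = -38/7 + Z + o)
u = 152/7 (u = (-38/7 + 0 + 0/5)*(-4) = (-38/7 + 0 + 0*(⅕))*(-4) = (-38/7 + 0 + 0)*(-4) = -38/7*(-4) = 152/7 ≈ 21.714)
122*u + r = 122*(152/7) + 20 = 18544/7 + 20 = 18684/7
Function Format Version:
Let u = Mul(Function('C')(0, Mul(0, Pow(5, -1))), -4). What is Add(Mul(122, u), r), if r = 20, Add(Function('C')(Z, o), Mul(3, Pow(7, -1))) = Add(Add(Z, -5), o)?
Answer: Rational(18684, 7) ≈ 2669.1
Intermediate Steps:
Function('C')(Z, o) = Add(Rational(-38, 7), Z, o) (Function('C')(Z, o) = Add(Rational(-3, 7), Add(Add(Z, -5), o)) = Add(Rational(-3, 7), Add(Add(-5, Z), o)) = Add(Rational(-3, 7), Add(-5, Z, o)) = Add(Rational(-38, 7), Z, o))
u = Rational(152, 7) (u = Mul(Add(Rational(-38, 7), 0, Mul(0, Pow(5, -1))), -4) = Mul(Add(Rational(-38, 7), 0, Mul(0, Rational(1, 5))), -4) = Mul(Add(Rational(-38, 7), 0, 0), -4) = Mul(Rational(-38, 7), -4) = Rational(152, 7) ≈ 21.714)
Add(Mul(122, u), r) = Add(Mul(122, Rational(152, 7)), 20) = Add(Rational(18544, 7), 20) = Rational(18684, 7)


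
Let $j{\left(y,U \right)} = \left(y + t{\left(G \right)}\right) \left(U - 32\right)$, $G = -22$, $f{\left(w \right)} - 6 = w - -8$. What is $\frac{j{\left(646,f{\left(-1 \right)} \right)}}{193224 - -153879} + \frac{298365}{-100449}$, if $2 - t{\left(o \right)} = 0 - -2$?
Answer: $- \frac{11644033069}{3874016583} \approx -3.0057$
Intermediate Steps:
$f{\left(w \right)} = 14 + w$ ($f{\left(w \right)} = 6 + \left(w - -8\right) = 6 + \left(w + 8\right) = 6 + \left(8 + w\right) = 14 + w$)
$t{\left(o \right)} = 0$ ($t{\left(o \right)} = 2 - \left(0 - -2\right) = 2 - \left(0 + 2\right) = 2 - 2 = 0$)
$j{\left(y,U \right)} = y \left(-32 + U\right)$ ($j{\left(y,U \right)} = \left(y + 0\right) \left(U - 32\right) = y \left(-32 + U\right)$)
$\frac{j{\left(646,f{\left(-1 \right)} \right)}}{193224 - -153879} + \frac{298365}{-100449} = \frac{646 \left(-32 + \left(14 - 1\right)\right)}{193224 - -153879} + \frac{298365}{-100449} = \frac{646 \left(-32 + 13\right)}{193224 + 153879} + 298365 \left(- \frac{1}{100449}\right) = \frac{646 \left(-19\right)}{347103} - \frac{99455}{33483} = \left(-12274\right) \frac{1}{347103} - \frac{99455}{33483} = - \frac{12274}{347103} - \frac{99455}{33483} = - \frac{11644033069}{3874016583}$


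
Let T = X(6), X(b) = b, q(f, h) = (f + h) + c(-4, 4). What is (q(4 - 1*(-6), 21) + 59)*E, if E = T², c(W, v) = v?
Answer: 3384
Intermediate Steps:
q(f, h) = 4 + f + h (q(f, h) = (f + h) + 4 = 4 + f + h)
T = 6
E = 36 (E = 6² = 36)
(q(4 - 1*(-6), 21) + 59)*E = ((4 + (4 - 1*(-6)) + 21) + 59)*36 = ((4 + (4 + 6) + 21) + 59)*36 = ((4 + 10 + 21) + 59)*36 = (35 + 59)*36 = 94*36 = 3384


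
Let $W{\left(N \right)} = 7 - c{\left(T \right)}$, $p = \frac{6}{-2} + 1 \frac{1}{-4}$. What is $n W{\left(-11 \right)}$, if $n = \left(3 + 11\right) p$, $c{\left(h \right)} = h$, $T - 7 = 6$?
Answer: $273$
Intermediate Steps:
$T = 13$ ($T = 7 + 6 = 13$)
$p = - \frac{13}{4}$ ($p = 6 \left(- \frac{1}{2}\right) + 1 \left(- \frac{1}{4}\right) = -3 - \frac{1}{4} = - \frac{13}{4} \approx -3.25$)
$W{\left(N \right)} = -6$ ($W{\left(N \right)} = 7 - 13 = -6$)
$n = - \frac{91}{2}$ ($n = \left(3 + 11\right) \left(- \frac{13}{4}\right) = 14 \left(- \frac{13}{4}\right) = - \frac{91}{2} \approx -45.5$)
$n W{\left(-11 \right)} = \left(- \frac{91}{2}\right) \left(-6\right) = 273$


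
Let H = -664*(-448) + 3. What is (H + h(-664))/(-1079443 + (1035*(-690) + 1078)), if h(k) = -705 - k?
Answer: -297434/1792515 ≈ -0.16593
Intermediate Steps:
H = 297475 (H = 297472 + 3 = 297475)
(H + h(-664))/(-1079443 + (1035*(-690) + 1078)) = (297475 + (-705 - 1*(-664)))/(-1079443 + (1035*(-690) + 1078)) = (297475 + (-705 + 664))/(-1079443 + (-714150 + 1078)) = (297475 - 41)/(-1079443 - 713072) = 297434/(-1792515) = 297434*(-1/1792515) = -297434/1792515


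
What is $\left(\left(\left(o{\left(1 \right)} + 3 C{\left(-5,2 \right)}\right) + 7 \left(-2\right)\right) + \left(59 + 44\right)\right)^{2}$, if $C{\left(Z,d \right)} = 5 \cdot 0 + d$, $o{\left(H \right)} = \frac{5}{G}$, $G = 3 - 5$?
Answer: $\frac{34225}{4} \approx 8556.3$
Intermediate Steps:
$G = -2$
$o{\left(H \right)} = - \frac{5}{2}$ ($o{\left(H \right)} = \frac{5}{-2} = 5 \left(- \frac{1}{2}\right) = - \frac{5}{2}$)
$C{\left(Z,d \right)} = d$ ($C{\left(Z,d \right)} = 0 + d = d$)
$\left(\left(\left(o{\left(1 \right)} + 3 C{\left(-5,2 \right)}\right) + 7 \left(-2\right)\right) + \left(59 + 44\right)\right)^{2} = \left(\left(\left(- \frac{5}{2} + 3 \cdot 2\right) + 7 \left(-2\right)\right) + \left(59 + 44\right)\right)^{2} = \left(\left(\left(- \frac{5}{2} + 6\right) - 14\right) + 103\right)^{2} = \left(\left(\frac{7}{2} - 14\right) + 103\right)^{2} = \left(- \frac{21}{2} + 103\right)^{2} = \left(\frac{185}{2}\right)^{2} = \frac{34225}{4}$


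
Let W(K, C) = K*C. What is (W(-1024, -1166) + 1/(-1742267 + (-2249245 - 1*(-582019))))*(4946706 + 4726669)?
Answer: 2072586825877762875/179447 ≈ 1.1550e+13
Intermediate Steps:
W(K, C) = C*K
(W(-1024, -1166) + 1/(-1742267 + (-2249245 - 1*(-582019))))*(4946706 + 4726669) = (-1166*(-1024) + 1/(-1742267 + (-2249245 - 1*(-582019))))*(4946706 + 4726669) = (1193984 + 1/(-1742267 + (-2249245 + 582019)))*9673375 = (1193984 + 1/(-1742267 - 1667226))*9673375 = (1193984 + 1/(-3409493))*9673375 = (1193984 - 1/3409493)*9673375 = (4070880090111/3409493)*9673375 = 2072586825877762875/179447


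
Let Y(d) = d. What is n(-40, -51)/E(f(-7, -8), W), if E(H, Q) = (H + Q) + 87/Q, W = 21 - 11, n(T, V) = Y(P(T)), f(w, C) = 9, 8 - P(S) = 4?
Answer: 40/277 ≈ 0.14440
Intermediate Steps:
P(S) = 4 (P(S) = 8 - 1*4 = 8 - 4 = 4)
n(T, V) = 4
W = 10
E(H, Q) = H + Q + 87/Q
n(-40, -51)/E(f(-7, -8), W) = 4/(9 + 10 + 87/10) = 4/(277/10) = 4*(10/277) = 40/277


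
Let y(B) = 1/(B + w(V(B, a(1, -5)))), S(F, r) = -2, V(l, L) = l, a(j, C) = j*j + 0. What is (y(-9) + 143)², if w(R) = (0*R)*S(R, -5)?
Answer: 1653796/81 ≈ 20417.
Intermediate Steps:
a(j, C) = j² (a(j, C) = j² + 0 = j²)
w(R) = 0 (w(R) = (0*R)*(-2) = 0*(-2) = 0)
y(B) = 1/B (y(B) = 1/(B + 0) = 1/B)
(y(-9) + 143)² = (1/(-9) + 143)² = (-⅑ + 143)² = (1286/9)² = 1653796/81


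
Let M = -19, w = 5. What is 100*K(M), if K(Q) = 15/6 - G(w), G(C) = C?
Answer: -250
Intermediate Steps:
K(Q) = -5/2 (K(Q) = 15/6 - 1*5 = 15*(⅙) - 5 = 5/2 - 5 = -5/2)
100*K(M) = 100*(-5/2) = -250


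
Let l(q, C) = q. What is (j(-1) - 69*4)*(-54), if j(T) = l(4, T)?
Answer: 14688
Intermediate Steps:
j(T) = 4
(j(-1) - 69*4)*(-54) = (4 - 69*4)*(-54) = (4 - 276)*(-54) = -272*(-54) = 14688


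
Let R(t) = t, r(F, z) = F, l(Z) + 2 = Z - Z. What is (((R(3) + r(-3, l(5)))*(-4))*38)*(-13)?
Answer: 0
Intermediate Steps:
l(Z) = -2 (l(Z) = -2 + (Z - Z) = -2 + 0 = -2)
(((R(3) + r(-3, l(5)))*(-4))*38)*(-13) = (((3 - 3)*(-4))*38)*(-13) = ((0*(-4))*38)*(-13) = (0*38)*(-13) = 0*(-13) = 0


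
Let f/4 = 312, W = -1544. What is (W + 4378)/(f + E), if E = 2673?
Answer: 2834/3921 ≈ 0.72277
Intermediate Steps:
f = 1248 (f = 4*312 = 1248)
(W + 4378)/(f + E) = (-1544 + 4378)/(1248 + 2673) = 2834/3921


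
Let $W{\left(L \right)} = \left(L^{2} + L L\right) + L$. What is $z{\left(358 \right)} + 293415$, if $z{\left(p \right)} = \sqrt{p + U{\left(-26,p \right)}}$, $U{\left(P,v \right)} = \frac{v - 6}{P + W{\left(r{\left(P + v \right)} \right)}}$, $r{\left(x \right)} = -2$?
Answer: $293415 + \frac{\sqrt{8510}}{5} \approx 2.9343 \cdot 10^{5}$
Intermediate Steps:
$W{\left(L \right)} = L + 2 L^{2}$ ($W{\left(L \right)} = \left(L^{2} + L^{2}\right) + L = 2 L^{2} + L = L + 2 L^{2}$)
$U{\left(P,v \right)} = \frac{-6 + v}{6 + P}$ ($U{\left(P,v \right)} = \frac{v - 6}{P - 2 \left(1 + 2 \left(-2\right)\right)} = \frac{-6 + v}{P - 2 \left(1 - 4\right)} = \frac{-6 + v}{P - -6} = \frac{-6 + v}{P + 6} = \frac{-6 + v}{6 + P}$)
$z{\left(p \right)} = \sqrt{\frac{3}{10} + \frac{19 p}{20}}$ ($z{\left(p \right)} = \sqrt{p + \frac{-6 + p}{6 - 26}} = \sqrt{p + \frac{-6 + p}{-20}} = \sqrt{p - \frac{-6 + p}{20}} = \sqrt{p - \left(- \frac{3}{10} + \frac{p}{20}\right)} = \sqrt{\frac{3}{10} + \frac{19 p}{20}}$)
$z{\left(358 \right)} + 293415 = \frac{\sqrt{30 + 95 \cdot 358}}{10} + 293415 = \frac{\sqrt{30 + 34010}}{10} + 293415 = \frac{\sqrt{34040}}{10} + 293415 = \frac{2 \sqrt{8510}}{10} + 293415 = \frac{\sqrt{8510}}{5} + 293415 = 293415 + \frac{\sqrt{8510}}{5}$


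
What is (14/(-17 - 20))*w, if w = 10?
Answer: -140/37 ≈ -3.7838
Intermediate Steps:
(14/(-17 - 20))*w = (14/(-17 - 20))*10 = (14/(-37))*10 = (14*(-1/37))*10 = -14/37*10 = -140/37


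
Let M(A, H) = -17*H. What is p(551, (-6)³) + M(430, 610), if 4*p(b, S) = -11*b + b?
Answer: -23495/2 ≈ -11748.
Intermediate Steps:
p(b, S) = -5*b/2 (p(b, S) = (-11*b + b)/4 = (-10*b)/4 = -5*b/2)
p(551, (-6)³) + M(430, 610) = -5/2*551 - 17*610 = -2755/2 - 10370 = -23495/2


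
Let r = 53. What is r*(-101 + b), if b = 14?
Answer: -4611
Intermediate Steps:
r*(-101 + b) = 53*(-101 + 14) = 53*(-87) = -4611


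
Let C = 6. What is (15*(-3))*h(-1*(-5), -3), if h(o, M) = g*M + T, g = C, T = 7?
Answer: 495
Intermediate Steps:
g = 6
h(o, M) = 7 + 6*M (h(o, M) = 6*M + 7 = 7 + 6*M)
(15*(-3))*h(-1*(-5), -3) = (15*(-3))*(7 + 6*(-3)) = -45*(7 - 18) = -45*(-11) = 495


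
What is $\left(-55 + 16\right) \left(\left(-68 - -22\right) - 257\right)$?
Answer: $11817$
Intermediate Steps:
$\left(-55 + 16\right) \left(\left(-68 - -22\right) - 257\right) = - 39 \left(\left(-68 + 22\right) - 257\right) = - 39 \left(-46 - 257\right) = \left(-39\right) \left(-303\right) = 11817$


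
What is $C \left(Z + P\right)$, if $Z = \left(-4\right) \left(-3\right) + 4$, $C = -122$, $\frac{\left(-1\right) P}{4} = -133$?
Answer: $-66856$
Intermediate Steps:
$P = 532$ ($P = \left(-4\right) \left(-133\right) = 532$)
$Z = 16$ ($Z = 12 + 4 = 16$)
$C \left(Z + P\right) = - 122 \left(16 + 532\right) = \left(-122\right) 548 = -66856$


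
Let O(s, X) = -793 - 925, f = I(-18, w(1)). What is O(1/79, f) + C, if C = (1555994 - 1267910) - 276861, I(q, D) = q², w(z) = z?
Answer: 9505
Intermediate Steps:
f = 324 (f = (-18)² = 324)
O(s, X) = -1718
C = 11223 (C = 288084 - 276861 = 11223)
O(1/79, f) + C = -1718 + 11223 = 9505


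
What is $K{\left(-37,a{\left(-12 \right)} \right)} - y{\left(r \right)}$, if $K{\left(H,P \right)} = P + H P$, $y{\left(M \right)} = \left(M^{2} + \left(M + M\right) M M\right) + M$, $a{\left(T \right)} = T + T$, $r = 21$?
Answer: $-18120$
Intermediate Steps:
$a{\left(T \right)} = 2 T$
$y{\left(M \right)} = M + M^{2} + 2 M^{3}$ ($y{\left(M \right)} = \left(M^{2} + 2 M M M\right) + M = \left(M^{2} + 2 M^{2} M\right) + M = \left(M^{2} + 2 M^{3}\right) + M = M + M^{2} + 2 M^{3}$)
$K{\left(-37,a{\left(-12 \right)} \right)} - y{\left(r \right)} = 2 \left(-12\right) \left(1 - 37\right) - 21 \left(1 + 21 + 2 \cdot 21^{2}\right) = \left(-24\right) \left(-36\right) - 21 \left(1 + 21 + 2 \cdot 441\right) = 864 - 21 \left(1 + 21 + 882\right) = 864 - 21 \cdot 904 = 864 - 18984 = -18120$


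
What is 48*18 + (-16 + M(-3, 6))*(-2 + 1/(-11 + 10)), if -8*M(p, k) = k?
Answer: 3657/4 ≈ 914.25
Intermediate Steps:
M(p, k) = -k/8
48*18 + (-16 + M(-3, 6))*(-2 + 1/(-11 + 10)) = 48*18 + (-16 - ⅛*6)*(-2 + 1/(-11 + 10)) = 864 + (-16 - ¾)*(-2 + 1/(-1)) = 864 - 67*(-2 - 1)/4 = 864 - 67/4*(-3) = 864 + 201/4 = 3657/4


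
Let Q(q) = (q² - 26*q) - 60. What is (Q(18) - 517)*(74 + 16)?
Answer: -64890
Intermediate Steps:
Q(q) = -60 + q² - 26*q
(Q(18) - 517)*(74 + 16) = ((-60 + 18² - 26*18) - 517)*(74 + 16) = ((-60 + 324 - 468) - 517)*90 = (-204 - 517)*90 = -721*90 = -64890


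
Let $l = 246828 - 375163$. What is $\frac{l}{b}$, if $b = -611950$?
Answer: $\frac{25667}{122390} \approx 0.20971$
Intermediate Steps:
$l = -128335$ ($l = 246828 - 375163 = -128335$)
$\frac{l}{b} = - \frac{128335}{-611950} = \left(-128335\right) \left(- \frac{1}{611950}\right) = \frac{25667}{122390}$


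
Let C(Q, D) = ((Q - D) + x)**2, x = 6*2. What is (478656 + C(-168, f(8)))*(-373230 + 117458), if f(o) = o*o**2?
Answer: -236558407360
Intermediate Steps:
f(o) = o**3
x = 12
C(Q, D) = (12 + Q - D)**2 (C(Q, D) = ((Q - D) + 12)**2 = (12 + Q - D)**2)
(478656 + C(-168, f(8)))*(-373230 + 117458) = (478656 + (12 - 168 - 1*8**3)**2)*(-373230 + 117458) = (478656 + (12 - 168 - 1*512)**2)*(-255772) = (478656 + (12 - 168 - 512)**2)*(-255772) = (478656 + (-668)**2)*(-255772) = (478656 + 446224)*(-255772) = 924880*(-255772) = -236558407360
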